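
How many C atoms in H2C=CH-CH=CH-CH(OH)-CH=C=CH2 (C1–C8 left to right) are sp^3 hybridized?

C1: sp2
C2: sp2
C3: sp2
C4: sp2
C5: sp3 ✓
C6: sp2
C7: sp
C8: sp2
C5 → 1 sp3 carbon.

1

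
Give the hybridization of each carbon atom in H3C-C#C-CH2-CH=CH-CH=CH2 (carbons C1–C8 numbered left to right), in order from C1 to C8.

C1 — 4 σ bonds. Steric number 4, so sp3.
C2: 2 σ bonds, plus two π bonds; 2 regions of electron density → sp.
C3: 2 σ bonds, plus two π bonds — 2 electron domains, sp.
C4 carries 4 σ bonds, giving a steric number of 4, so it is sp3.
C5: 3 σ bonds, plus one π bond; 3 regions of electron density → sp2.
C6: 3 σ bonds, plus one π bond; 3 regions of electron density → sp2.
C7 (3 σ bonds, plus one π bond) has steric number 3: sp2.
C8 is sp2: 3 σ bonds, plus one π bond, 3 electron-density regions.

C1 sp3, C2 sp, C3 sp, C4 sp3, C5 sp2, C6 sp2, C7 sp2, C8 sp2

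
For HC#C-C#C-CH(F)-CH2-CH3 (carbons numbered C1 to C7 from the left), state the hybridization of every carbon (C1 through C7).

C1 has 2 σ bonds, plus two π bonds: steric number 2 → sp.
C2 (2 σ bonds, plus two π bonds) has steric number 2: sp.
C3: 2 σ bonds, plus two π bonds — 2 electron domains, sp.
C4 — 2 σ bonds, plus two π bonds. Steric number 2, so sp.
C5: 4 σ bonds — 4 electron domains, sp3.
C6 carries 4 σ bonds, giving a steric number of 4, so it is sp3.
C7 carries 4 σ bonds, giving a steric number of 4, so it is sp3.

C1 sp, C2 sp, C3 sp, C4 sp, C5 sp3, C6 sp3, C7 sp3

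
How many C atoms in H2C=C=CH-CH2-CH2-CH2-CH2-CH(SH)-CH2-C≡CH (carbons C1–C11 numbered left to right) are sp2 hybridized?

2

C1: sp2 ✓
C2: sp
C3: sp2 ✓
C4: sp3
C5: sp3
C6: sp3
C7: sp3
C8: sp3
C9: sp3
C10: sp
C11: sp
C1, C3 → 2 sp2 carbons.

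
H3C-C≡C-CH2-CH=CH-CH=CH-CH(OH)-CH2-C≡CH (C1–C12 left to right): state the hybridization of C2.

C2 (2 σ bonds, plus two π bonds) has steric number 2: sp.

sp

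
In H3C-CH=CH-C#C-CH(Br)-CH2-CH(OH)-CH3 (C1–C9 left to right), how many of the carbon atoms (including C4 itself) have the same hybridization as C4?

C4 is sp (two π bonds).
C1: sp3
C2: sp2
C3: sp2
C4: sp ✓
C5: sp ✓
C6: sp3
C7: sp3
C8: sp3
C9: sp3
2 carbons are sp.

2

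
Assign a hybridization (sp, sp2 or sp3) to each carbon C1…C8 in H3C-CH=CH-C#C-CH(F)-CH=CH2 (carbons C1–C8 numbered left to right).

C1 is sp3: 4 σ bonds, 4 electron-density regions.
C2: 3 σ bonds, plus one π bond — 3 electron domains, sp2.
C3 is sp2: 3 σ bonds, plus one π bond, 3 electron-density regions.
C4 — 2 σ bonds, plus two π bonds. Steric number 2, so sp.
C5 is sp: 2 σ bonds, plus two π bonds, 2 electron-density regions.
C6 is sp3: 4 σ bonds, 4 electron-density regions.
C7 is sp2: 3 σ bonds, plus one π bond, 3 electron-density regions.
C8 has 3 σ bonds, plus one π bond: steric number 3 → sp2.

C1 sp3, C2 sp2, C3 sp2, C4 sp, C5 sp, C6 sp3, C7 sp2, C8 sp2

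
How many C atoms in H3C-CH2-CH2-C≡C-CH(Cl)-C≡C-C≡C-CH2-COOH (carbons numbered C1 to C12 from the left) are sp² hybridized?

C1: sp3
C2: sp3
C3: sp3
C4: sp
C5: sp
C6: sp3
C7: sp
C8: sp
C9: sp
C10: sp
C11: sp3
C12: sp2 ✓
C12 → 1 sp2 carbon.

1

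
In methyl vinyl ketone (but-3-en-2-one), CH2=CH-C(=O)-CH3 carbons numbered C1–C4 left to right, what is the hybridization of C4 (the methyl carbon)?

sp^3

C4 (the methyl carbon): 4 σ bonds — 4 electron domains, sp3.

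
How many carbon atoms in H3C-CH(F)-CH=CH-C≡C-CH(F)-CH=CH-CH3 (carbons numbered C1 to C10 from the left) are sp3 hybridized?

C1: sp3 ✓
C2: sp3 ✓
C3: sp2
C4: sp2
C5: sp
C6: sp
C7: sp3 ✓
C8: sp2
C9: sp2
C10: sp3 ✓
C1, C2, C7, C10 → 4 sp3 carbons.

4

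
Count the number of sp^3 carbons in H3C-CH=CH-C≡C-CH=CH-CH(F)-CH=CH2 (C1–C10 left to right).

C1: sp3 ✓
C2: sp2
C3: sp2
C4: sp
C5: sp
C6: sp2
C7: sp2
C8: sp3 ✓
C9: sp2
C10: sp2
C1, C8 → 2 sp3 carbons.

2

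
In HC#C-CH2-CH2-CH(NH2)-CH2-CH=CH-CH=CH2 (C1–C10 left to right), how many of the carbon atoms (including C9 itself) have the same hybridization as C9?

C9 is sp2 (one π bond).
C1: sp
C2: sp
C3: sp3
C4: sp3
C5: sp3
C6: sp3
C7: sp2 ✓
C8: sp2 ✓
C9: sp2 ✓
C10: sp2 ✓
4 carbons are sp2.

4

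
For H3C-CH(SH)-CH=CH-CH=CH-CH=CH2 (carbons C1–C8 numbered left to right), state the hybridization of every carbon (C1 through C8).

C1 sp3, C2 sp3, C3 sp2, C4 sp2, C5 sp2, C6 sp2, C7 sp2, C8 sp2

C1 has 4 σ bonds: steric number 4 → sp3.
C2 is sp3: 4 σ bonds, 4 electron-density regions.
C3 — 3 σ bonds, plus one π bond. Steric number 3, so sp2.
C4 has 3 σ bonds, plus one π bond: steric number 3 → sp2.
C5: 3 σ bonds, plus one π bond — 3 electron domains, sp2.
C6 — 3 σ bonds, plus one π bond. Steric number 3, so sp2.
C7 — 3 σ bonds, plus one π bond. Steric number 3, so sp2.
C8 is sp2: 3 σ bonds, plus one π bond, 3 electron-density regions.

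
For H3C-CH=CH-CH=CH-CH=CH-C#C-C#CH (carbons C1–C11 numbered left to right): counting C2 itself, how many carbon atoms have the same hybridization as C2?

6

C2 is sp2 (one π bond).
C1: sp3
C2: sp2 ✓
C3: sp2 ✓
C4: sp2 ✓
C5: sp2 ✓
C6: sp2 ✓
C7: sp2 ✓
C8: sp
C9: sp
C10: sp
C11: sp
6 carbons are sp2.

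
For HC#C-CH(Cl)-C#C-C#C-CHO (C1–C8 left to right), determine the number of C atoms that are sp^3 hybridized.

1

C1: sp
C2: sp
C3: sp3 ✓
C4: sp
C5: sp
C6: sp
C7: sp
C8: sp2
C3 → 1 sp3 carbon.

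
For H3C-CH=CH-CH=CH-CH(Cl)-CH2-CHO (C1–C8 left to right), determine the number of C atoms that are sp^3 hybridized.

C1: sp3 ✓
C2: sp2
C3: sp2
C4: sp2
C5: sp2
C6: sp3 ✓
C7: sp3 ✓
C8: sp2
C1, C6, C7 → 3 sp3 carbons.

3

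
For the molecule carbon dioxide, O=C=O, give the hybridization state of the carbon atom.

Two σ bonds, two π bonds → steric number 2 → sp.

sp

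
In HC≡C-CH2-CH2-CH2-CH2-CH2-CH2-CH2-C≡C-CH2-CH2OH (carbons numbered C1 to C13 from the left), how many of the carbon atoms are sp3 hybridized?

C1: sp
C2: sp
C3: sp3 ✓
C4: sp3 ✓
C5: sp3 ✓
C6: sp3 ✓
C7: sp3 ✓
C8: sp3 ✓
C9: sp3 ✓
C10: sp
C11: sp
C12: sp3 ✓
C13: sp3 ✓
C3, C4, C5, C6, C7, C8, C9, C12, C13 → 9 sp3 carbons.

9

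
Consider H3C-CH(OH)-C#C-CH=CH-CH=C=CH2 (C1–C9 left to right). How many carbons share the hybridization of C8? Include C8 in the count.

3

C8 is sp (two π bonds).
C1: sp3
C2: sp3
C3: sp ✓
C4: sp ✓
C5: sp2
C6: sp2
C7: sp2
C8: sp ✓
C9: sp2
3 carbons are sp.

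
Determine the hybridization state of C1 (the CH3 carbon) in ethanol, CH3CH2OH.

C1 (the CH3 carbon) is sp3: 4 σ bonds, 4 electron-density regions.

sp3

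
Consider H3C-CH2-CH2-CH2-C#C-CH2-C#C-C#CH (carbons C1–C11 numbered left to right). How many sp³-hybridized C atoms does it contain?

C1: sp3 ✓
C2: sp3 ✓
C3: sp3 ✓
C4: sp3 ✓
C5: sp
C6: sp
C7: sp3 ✓
C8: sp
C9: sp
C10: sp
C11: sp
C1, C2, C3, C4, C7 → 5 sp3 carbons.

5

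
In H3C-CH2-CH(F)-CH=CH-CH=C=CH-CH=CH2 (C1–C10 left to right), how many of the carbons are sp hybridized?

C1: sp3
C2: sp3
C3: sp3
C4: sp2
C5: sp2
C6: sp2
C7: sp ✓
C8: sp2
C9: sp2
C10: sp2
C7 → 1 sp carbon.

1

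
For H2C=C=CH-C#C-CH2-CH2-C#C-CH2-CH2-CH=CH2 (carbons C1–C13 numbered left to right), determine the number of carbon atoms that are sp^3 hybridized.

4

C1: sp2
C2: sp
C3: sp2
C4: sp
C5: sp
C6: sp3 ✓
C7: sp3 ✓
C8: sp
C9: sp
C10: sp3 ✓
C11: sp3 ✓
C12: sp2
C13: sp2
C6, C7, C10, C11 → 4 sp3 carbons.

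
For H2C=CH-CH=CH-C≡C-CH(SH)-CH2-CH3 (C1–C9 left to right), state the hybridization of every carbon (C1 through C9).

C1 has 3 σ bonds, plus one π bond: steric number 3 → sp2.
C2 (3 σ bonds, plus one π bond) has steric number 3: sp2.
C3 is sp2: 3 σ bonds, plus one π bond, 3 electron-density regions.
C4 (3 σ bonds, plus one π bond) has steric number 3: sp2.
C5 — 2 σ bonds, plus two π bonds. Steric number 2, so sp.
C6: 2 σ bonds, plus two π bonds; 2 regions of electron density → sp.
C7 has 4 σ bonds: steric number 4 → sp3.
C8: 4 σ bonds; 4 regions of electron density → sp3.
C9 carries 4 σ bonds, giving a steric number of 4, so it is sp3.

C1 sp2, C2 sp2, C3 sp2, C4 sp2, C5 sp, C6 sp, C7 sp3, C8 sp3, C9 sp3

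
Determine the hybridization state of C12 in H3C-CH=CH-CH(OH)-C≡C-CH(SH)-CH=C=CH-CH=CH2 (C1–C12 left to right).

C12: 3 σ bonds, plus one π bond — 3 electron domains, sp2.

sp^2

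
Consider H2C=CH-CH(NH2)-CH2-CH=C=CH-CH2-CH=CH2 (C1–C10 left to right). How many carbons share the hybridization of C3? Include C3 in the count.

3

C3 is sp3 (only σ bonds).
C1: sp2
C2: sp2
C3: sp3 ✓
C4: sp3 ✓
C5: sp2
C6: sp
C7: sp2
C8: sp3 ✓
C9: sp2
C10: sp2
3 carbons are sp3.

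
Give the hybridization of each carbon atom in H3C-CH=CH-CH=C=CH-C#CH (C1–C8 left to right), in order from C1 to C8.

C1: 4 σ bonds; 4 regions of electron density → sp3.
C2 has 3 σ bonds, plus one π bond: steric number 3 → sp2.
C3 is sp2: 3 σ bonds, plus one π bond, 3 electron-density regions.
C4 (3 σ bonds, plus one π bond) has steric number 3: sp2.
C5 is sp: 2 σ bonds, plus two π bonds, 2 electron-density regions.
C6: 3 σ bonds, plus one π bond; 3 regions of electron density → sp2.
C7 has 2 σ bonds, plus two π bonds: steric number 2 → sp.
C8: 2 σ bonds, plus two π bonds; 2 regions of electron density → sp.

C1 sp3, C2 sp2, C3 sp2, C4 sp2, C5 sp, C6 sp2, C7 sp, C8 sp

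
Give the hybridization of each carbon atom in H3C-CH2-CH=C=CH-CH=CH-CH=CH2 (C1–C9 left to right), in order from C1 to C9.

C1 (4 σ bonds) has steric number 4: sp3.
C2 — 4 σ bonds. Steric number 4, so sp3.
C3 — 3 σ bonds, plus one π bond. Steric number 3, so sp2.
C4: 2 σ bonds, plus two π bonds; 2 regions of electron density → sp.
C5 — 3 σ bonds, plus one π bond. Steric number 3, so sp2.
C6 — 3 σ bonds, plus one π bond. Steric number 3, so sp2.
C7 — 3 σ bonds, plus one π bond. Steric number 3, so sp2.
C8 has 3 σ bonds, plus one π bond: steric number 3 → sp2.
C9: 3 σ bonds, plus one π bond; 3 regions of electron density → sp2.

C1 sp3, C2 sp3, C3 sp2, C4 sp, C5 sp2, C6 sp2, C7 sp2, C8 sp2, C9 sp2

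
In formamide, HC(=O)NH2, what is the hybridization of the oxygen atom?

The oxygen atom is sp2: 1 σ bond and 2 lone pairs, plus one π bond, 3 electron-density regions.

sp2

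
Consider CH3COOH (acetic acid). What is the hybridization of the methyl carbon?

sp³

The methyl carbon carries 4 σ bonds, giving a steric number of 4, so it is sp3.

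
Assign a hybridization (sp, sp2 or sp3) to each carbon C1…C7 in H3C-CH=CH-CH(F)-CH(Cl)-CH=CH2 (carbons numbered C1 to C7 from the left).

C1 sp3, C2 sp2, C3 sp2, C4 sp3, C5 sp3, C6 sp2, C7 sp2

C1: 4 σ bonds — 4 electron domains, sp3.
C2 carries 3 σ bonds, plus one π bond, giving a steric number of 3, so it is sp2.
C3: 3 σ bonds, plus one π bond; 3 regions of electron density → sp2.
C4 — 4 σ bonds. Steric number 4, so sp3.
C5 carries 4 σ bonds, giving a steric number of 4, so it is sp3.
C6: 3 σ bonds, plus one π bond — 3 electron domains, sp2.
C7 is sp2: 3 σ bonds, plus one π bond, 3 electron-density regions.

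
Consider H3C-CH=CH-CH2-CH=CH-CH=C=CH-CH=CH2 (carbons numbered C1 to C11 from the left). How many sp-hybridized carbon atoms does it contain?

C1: sp3
C2: sp2
C3: sp2
C4: sp3
C5: sp2
C6: sp2
C7: sp2
C8: sp ✓
C9: sp2
C10: sp2
C11: sp2
C8 → 1 sp carbon.

1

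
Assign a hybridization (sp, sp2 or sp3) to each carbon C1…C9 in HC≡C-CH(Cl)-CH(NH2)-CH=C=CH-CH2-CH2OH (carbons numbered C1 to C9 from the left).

C1 sp, C2 sp, C3 sp3, C4 sp3, C5 sp2, C6 sp, C7 sp2, C8 sp3, C9 sp3

C1 — 2 σ bonds, plus two π bonds. Steric number 2, so sp.
C2 carries 2 σ bonds, plus two π bonds, giving a steric number of 2, so it is sp.
C3 — 4 σ bonds. Steric number 4, so sp3.
C4 carries 4 σ bonds, giving a steric number of 4, so it is sp3.
C5 — 3 σ bonds, plus one π bond. Steric number 3, so sp2.
C6: 2 σ bonds, plus two π bonds; 2 regions of electron density → sp.
C7 — 3 σ bonds, plus one π bond. Steric number 3, so sp2.
C8 — 4 σ bonds. Steric number 4, so sp3.
C9 is sp3: 4 σ bonds, 4 electron-density regions.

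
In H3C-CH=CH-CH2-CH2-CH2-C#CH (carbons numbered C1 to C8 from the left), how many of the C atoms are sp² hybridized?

2

C1: sp3
C2: sp2 ✓
C3: sp2 ✓
C4: sp3
C5: sp3
C6: sp3
C7: sp
C8: sp
C2, C3 → 2 sp2 carbons.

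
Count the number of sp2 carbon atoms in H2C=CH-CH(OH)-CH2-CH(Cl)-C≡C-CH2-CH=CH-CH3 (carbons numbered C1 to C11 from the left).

4

C1: sp2 ✓
C2: sp2 ✓
C3: sp3
C4: sp3
C5: sp3
C6: sp
C7: sp
C8: sp3
C9: sp2 ✓
C10: sp2 ✓
C11: sp3
C1, C2, C9, C10 → 4 sp2 carbons.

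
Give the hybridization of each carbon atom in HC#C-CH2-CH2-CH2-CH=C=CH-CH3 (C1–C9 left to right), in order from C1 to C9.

C1 sp, C2 sp, C3 sp3, C4 sp3, C5 sp3, C6 sp2, C7 sp, C8 sp2, C9 sp3

C1 carries 2 σ bonds, plus two π bonds, giving a steric number of 2, so it is sp.
C2 — 2 σ bonds, plus two π bonds. Steric number 2, so sp.
C3: 4 σ bonds; 4 regions of electron density → sp3.
C4: 4 σ bonds; 4 regions of electron density → sp3.
C5 is sp3: 4 σ bonds, 4 electron-density regions.
C6: 3 σ bonds, plus one π bond; 3 regions of electron density → sp2.
C7 has 2 σ bonds, plus two π bonds: steric number 2 → sp.
C8 carries 3 σ bonds, plus one π bond, giving a steric number of 3, so it is sp2.
C9: 4 σ bonds — 4 electron domains, sp3.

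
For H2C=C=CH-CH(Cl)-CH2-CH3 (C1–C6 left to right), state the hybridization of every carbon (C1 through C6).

C1 sp2, C2 sp, C3 sp2, C4 sp3, C5 sp3, C6 sp3

C1: 3 σ bonds, plus one π bond — 3 electron domains, sp2.
C2 (2 σ bonds, plus two π bonds) has steric number 2: sp.
C3 is sp2: 3 σ bonds, plus one π bond, 3 electron-density regions.
C4 carries 4 σ bonds, giving a steric number of 4, so it is sp3.
C5 — 4 σ bonds. Steric number 4, so sp3.
C6 carries 4 σ bonds, giving a steric number of 4, so it is sp3.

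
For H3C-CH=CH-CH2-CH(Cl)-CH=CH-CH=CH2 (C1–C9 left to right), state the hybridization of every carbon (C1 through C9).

C1 — 4 σ bonds. Steric number 4, so sp3.
C2 — 3 σ bonds, plus one π bond. Steric number 3, so sp2.
C3: 3 σ bonds, plus one π bond — 3 electron domains, sp2.
C4 carries 4 σ bonds, giving a steric number of 4, so it is sp3.
C5 — 4 σ bonds. Steric number 4, so sp3.
C6: 3 σ bonds, plus one π bond; 3 regions of electron density → sp2.
C7 (3 σ bonds, plus one π bond) has steric number 3: sp2.
C8 — 3 σ bonds, plus one π bond. Steric number 3, so sp2.
C9 (3 σ bonds, plus one π bond) has steric number 3: sp2.

C1 sp3, C2 sp2, C3 sp2, C4 sp3, C5 sp3, C6 sp2, C7 sp2, C8 sp2, C9 sp2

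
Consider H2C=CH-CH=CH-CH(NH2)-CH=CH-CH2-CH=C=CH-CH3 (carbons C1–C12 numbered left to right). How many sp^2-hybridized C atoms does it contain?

8

C1: sp2 ✓
C2: sp2 ✓
C3: sp2 ✓
C4: sp2 ✓
C5: sp3
C6: sp2 ✓
C7: sp2 ✓
C8: sp3
C9: sp2 ✓
C10: sp
C11: sp2 ✓
C12: sp3
C1, C2, C3, C4, C6, C7, C9, C11 → 8 sp2 carbons.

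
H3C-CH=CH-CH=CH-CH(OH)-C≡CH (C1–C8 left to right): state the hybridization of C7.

C7: 2 σ bonds, plus two π bonds; 2 regions of electron density → sp.

sp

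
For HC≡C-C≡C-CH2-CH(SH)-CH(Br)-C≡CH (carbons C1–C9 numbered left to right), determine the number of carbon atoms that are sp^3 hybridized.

C1: sp
C2: sp
C3: sp
C4: sp
C5: sp3 ✓
C6: sp3 ✓
C7: sp3 ✓
C8: sp
C9: sp
C5, C6, C7 → 3 sp3 carbons.

3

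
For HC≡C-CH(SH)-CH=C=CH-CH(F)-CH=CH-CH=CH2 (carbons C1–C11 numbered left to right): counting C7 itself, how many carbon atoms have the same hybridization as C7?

C7 is sp3 (only σ bonds).
C1: sp
C2: sp
C3: sp3 ✓
C4: sp2
C5: sp
C6: sp2
C7: sp3 ✓
C8: sp2
C9: sp2
C10: sp2
C11: sp2
2 carbons are sp3.

2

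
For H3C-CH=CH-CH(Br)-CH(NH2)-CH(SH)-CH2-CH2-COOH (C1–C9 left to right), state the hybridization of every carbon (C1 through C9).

C1 sp3, C2 sp2, C3 sp2, C4 sp3, C5 sp3, C6 sp3, C7 sp3, C8 sp3, C9 sp2

C1: 4 σ bonds; 4 regions of electron density → sp3.
C2 is sp2: 3 σ bonds, plus one π bond, 3 electron-density regions.
C3 carries 3 σ bonds, plus one π bond, giving a steric number of 3, so it is sp2.
C4 — 4 σ bonds. Steric number 4, so sp3.
C5 — 4 σ bonds. Steric number 4, so sp3.
C6 (4 σ bonds) has steric number 4: sp3.
C7 (4 σ bonds) has steric number 4: sp3.
C8: 4 σ bonds; 4 regions of electron density → sp3.
C9 — 3 σ bonds, plus one π bond. Steric number 3, so sp2.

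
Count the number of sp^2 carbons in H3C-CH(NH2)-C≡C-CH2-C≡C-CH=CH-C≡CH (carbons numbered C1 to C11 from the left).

2

C1: sp3
C2: sp3
C3: sp
C4: sp
C5: sp3
C6: sp
C7: sp
C8: sp2 ✓
C9: sp2 ✓
C10: sp
C11: sp
C8, C9 → 2 sp2 carbons.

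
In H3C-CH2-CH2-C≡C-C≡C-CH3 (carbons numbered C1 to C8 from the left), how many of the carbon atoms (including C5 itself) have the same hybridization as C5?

C5 is sp (two π bonds).
C1: sp3
C2: sp3
C3: sp3
C4: sp ✓
C5: sp ✓
C6: sp ✓
C7: sp ✓
C8: sp3
4 carbons are sp.

4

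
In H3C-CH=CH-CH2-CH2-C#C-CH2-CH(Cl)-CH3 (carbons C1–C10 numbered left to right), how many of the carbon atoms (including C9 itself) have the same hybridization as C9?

6

C9 is sp3 (only σ bonds).
C1: sp3 ✓
C2: sp2
C3: sp2
C4: sp3 ✓
C5: sp3 ✓
C6: sp
C7: sp
C8: sp3 ✓
C9: sp3 ✓
C10: sp3 ✓
6 carbons are sp3.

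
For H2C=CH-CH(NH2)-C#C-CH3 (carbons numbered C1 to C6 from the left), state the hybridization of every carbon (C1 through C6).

C1 has 3 σ bonds, plus one π bond: steric number 3 → sp2.
C2 (3 σ bonds, plus one π bond) has steric number 3: sp2.
C3 carries 4 σ bonds, giving a steric number of 4, so it is sp3.
C4: 2 σ bonds, plus two π bonds; 2 regions of electron density → sp.
C5: 2 σ bonds, plus two π bonds — 2 electron domains, sp.
C6: 4 σ bonds — 4 electron domains, sp3.

C1 sp2, C2 sp2, C3 sp3, C4 sp, C5 sp, C6 sp3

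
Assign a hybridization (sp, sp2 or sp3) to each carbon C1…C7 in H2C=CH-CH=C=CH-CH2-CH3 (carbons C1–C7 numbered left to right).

C1 sp2, C2 sp2, C3 sp2, C4 sp, C5 sp2, C6 sp3, C7 sp3

C1 carries 3 σ bonds, plus one π bond, giving a steric number of 3, so it is sp2.
C2 carries 3 σ bonds, plus one π bond, giving a steric number of 3, so it is sp2.
C3 (3 σ bonds, plus one π bond) has steric number 3: sp2.
C4 carries 2 σ bonds, plus two π bonds, giving a steric number of 2, so it is sp.
C5: 3 σ bonds, plus one π bond — 3 electron domains, sp2.
C6 is sp3: 4 σ bonds, 4 electron-density regions.
C7 has 4 σ bonds: steric number 4 → sp3.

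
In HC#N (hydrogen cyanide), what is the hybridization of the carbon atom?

sp

The carbon atom — 2 σ bonds, plus two π bonds. Steric number 2, so sp.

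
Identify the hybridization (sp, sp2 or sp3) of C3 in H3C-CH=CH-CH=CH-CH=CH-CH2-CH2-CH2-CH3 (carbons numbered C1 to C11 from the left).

C3 is sp2: 3 σ bonds, plus one π bond, 3 electron-density regions.

sp²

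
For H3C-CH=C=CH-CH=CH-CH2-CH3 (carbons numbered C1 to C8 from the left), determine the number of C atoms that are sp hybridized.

C1: sp3
C2: sp2
C3: sp ✓
C4: sp2
C5: sp2
C6: sp2
C7: sp3
C8: sp3
C3 → 1 sp carbon.

1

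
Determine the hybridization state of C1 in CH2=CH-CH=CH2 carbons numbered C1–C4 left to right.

C1 — 3 σ bonds, plus one π bond. Steric number 3, so sp2.

sp²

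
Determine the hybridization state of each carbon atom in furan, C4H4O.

Each carbon atom carries 3 σ bonds, plus one π bond, giving a steric number of 3, so it is sp2.

sp^2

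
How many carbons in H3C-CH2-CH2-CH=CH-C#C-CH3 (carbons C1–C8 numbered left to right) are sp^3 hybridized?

4

C1: sp3 ✓
C2: sp3 ✓
C3: sp3 ✓
C4: sp2
C5: sp2
C6: sp
C7: sp
C8: sp3 ✓
C1, C2, C3, C8 → 4 sp3 carbons.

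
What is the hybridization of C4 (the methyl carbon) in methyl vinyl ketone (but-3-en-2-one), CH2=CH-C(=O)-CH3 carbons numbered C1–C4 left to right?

C4 (the methyl carbon) carries 4 σ bonds, giving a steric number of 4, so it is sp3.

sp^3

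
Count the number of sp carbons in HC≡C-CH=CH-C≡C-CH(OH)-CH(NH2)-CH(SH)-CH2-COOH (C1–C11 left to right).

C1: sp ✓
C2: sp ✓
C3: sp2
C4: sp2
C5: sp ✓
C6: sp ✓
C7: sp3
C8: sp3
C9: sp3
C10: sp3
C11: sp2
C1, C2, C5, C6 → 4 sp carbons.

4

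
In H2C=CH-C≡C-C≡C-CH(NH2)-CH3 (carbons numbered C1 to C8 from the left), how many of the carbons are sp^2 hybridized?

2

C1: sp2 ✓
C2: sp2 ✓
C3: sp
C4: sp
C5: sp
C6: sp
C7: sp3
C8: sp3
C1, C2 → 2 sp2 carbons.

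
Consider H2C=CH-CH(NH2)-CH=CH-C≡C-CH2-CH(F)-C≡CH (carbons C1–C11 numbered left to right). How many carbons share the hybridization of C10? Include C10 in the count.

4

C10 is sp (two π bonds).
C1: sp2
C2: sp2
C3: sp3
C4: sp2
C5: sp2
C6: sp ✓
C7: sp ✓
C8: sp3
C9: sp3
C10: sp ✓
C11: sp ✓
4 carbons are sp.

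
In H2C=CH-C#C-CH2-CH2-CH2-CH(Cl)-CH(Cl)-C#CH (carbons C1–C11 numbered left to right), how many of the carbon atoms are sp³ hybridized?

C1: sp2
C2: sp2
C3: sp
C4: sp
C5: sp3 ✓
C6: sp3 ✓
C7: sp3 ✓
C8: sp3 ✓
C9: sp3 ✓
C10: sp
C11: sp
C5, C6, C7, C8, C9 → 5 sp3 carbons.

5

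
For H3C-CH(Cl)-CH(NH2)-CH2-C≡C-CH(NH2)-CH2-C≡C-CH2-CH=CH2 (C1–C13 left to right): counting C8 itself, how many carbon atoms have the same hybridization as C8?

C8 is sp3 (only σ bonds).
C1: sp3 ✓
C2: sp3 ✓
C3: sp3 ✓
C4: sp3 ✓
C5: sp
C6: sp
C7: sp3 ✓
C8: sp3 ✓
C9: sp
C10: sp
C11: sp3 ✓
C12: sp2
C13: sp2
7 carbons are sp3.

7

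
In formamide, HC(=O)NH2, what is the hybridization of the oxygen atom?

sp^2

The oxygen atom — 1 σ bond and 2 lone pairs, plus one π bond. Steric number 3, so sp2.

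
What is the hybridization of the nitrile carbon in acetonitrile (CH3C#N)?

The nitrile carbon: 2 σ bonds, plus two π bonds; 2 regions of electron density → sp.

sp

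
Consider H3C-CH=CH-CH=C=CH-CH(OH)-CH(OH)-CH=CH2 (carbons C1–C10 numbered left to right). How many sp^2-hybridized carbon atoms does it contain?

6

C1: sp3
C2: sp2 ✓
C3: sp2 ✓
C4: sp2 ✓
C5: sp
C6: sp2 ✓
C7: sp3
C8: sp3
C9: sp2 ✓
C10: sp2 ✓
C2, C3, C4, C6, C9, C10 → 6 sp2 carbons.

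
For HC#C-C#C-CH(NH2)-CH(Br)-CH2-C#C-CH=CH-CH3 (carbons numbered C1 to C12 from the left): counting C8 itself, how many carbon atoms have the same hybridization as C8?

6

C8 is sp (two π bonds).
C1: sp ✓
C2: sp ✓
C3: sp ✓
C4: sp ✓
C5: sp3
C6: sp3
C7: sp3
C8: sp ✓
C9: sp ✓
C10: sp2
C11: sp2
C12: sp3
6 carbons are sp.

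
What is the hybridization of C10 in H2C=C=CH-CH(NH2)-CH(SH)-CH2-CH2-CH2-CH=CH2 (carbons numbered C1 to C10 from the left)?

C10: 3 σ bonds, plus one π bond; 3 regions of electron density → sp2.

sp²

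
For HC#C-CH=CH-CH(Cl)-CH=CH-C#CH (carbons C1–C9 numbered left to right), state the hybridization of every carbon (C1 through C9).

C1 sp, C2 sp, C3 sp2, C4 sp2, C5 sp3, C6 sp2, C7 sp2, C8 sp, C9 sp

C1 is sp: 2 σ bonds, plus two π bonds, 2 electron-density regions.
C2 is sp: 2 σ bonds, plus two π bonds, 2 electron-density regions.
C3: 3 σ bonds, plus one π bond — 3 electron domains, sp2.
C4 carries 3 σ bonds, plus one π bond, giving a steric number of 3, so it is sp2.
C5 carries 4 σ bonds, giving a steric number of 4, so it is sp3.
C6 has 3 σ bonds, plus one π bond: steric number 3 → sp2.
C7 has 3 σ bonds, plus one π bond: steric number 3 → sp2.
C8: 2 σ bonds, plus two π bonds; 2 regions of electron density → sp.
C9 (2 σ bonds, plus two π bonds) has steric number 2: sp.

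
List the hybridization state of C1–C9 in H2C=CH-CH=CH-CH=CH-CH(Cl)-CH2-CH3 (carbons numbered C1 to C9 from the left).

C1 — 3 σ bonds, plus one π bond. Steric number 3, so sp2.
C2 carries 3 σ bonds, plus one π bond, giving a steric number of 3, so it is sp2.
C3: 3 σ bonds, plus one π bond; 3 regions of electron density → sp2.
C4: 3 σ bonds, plus one π bond; 3 regions of electron density → sp2.
C5 — 3 σ bonds, plus one π bond. Steric number 3, so sp2.
C6 is sp2: 3 σ bonds, plus one π bond, 3 electron-density regions.
C7 has 4 σ bonds: steric number 4 → sp3.
C8 carries 4 σ bonds, giving a steric number of 4, so it is sp3.
C9 has 4 σ bonds: steric number 4 → sp3.

C1 sp2, C2 sp2, C3 sp2, C4 sp2, C5 sp2, C6 sp2, C7 sp3, C8 sp3, C9 sp3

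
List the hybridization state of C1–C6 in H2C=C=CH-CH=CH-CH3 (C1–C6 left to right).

C1 sp2, C2 sp, C3 sp2, C4 sp2, C5 sp2, C6 sp3

C1: 3 σ bonds, plus one π bond — 3 electron domains, sp2.
C2 carries 2 σ bonds, plus two π bonds, giving a steric number of 2, so it is sp.
C3 — 3 σ bonds, plus one π bond. Steric number 3, so sp2.
C4: 3 σ bonds, plus one π bond — 3 electron domains, sp2.
C5 carries 3 σ bonds, plus one π bond, giving a steric number of 3, so it is sp2.
C6 is sp3: 4 σ bonds, 4 electron-density regions.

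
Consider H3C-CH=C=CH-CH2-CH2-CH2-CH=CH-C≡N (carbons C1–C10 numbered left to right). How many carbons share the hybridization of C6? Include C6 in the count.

C6 is sp3 (only σ bonds).
C1: sp3 ✓
C2: sp2
C3: sp
C4: sp2
C5: sp3 ✓
C6: sp3 ✓
C7: sp3 ✓
C8: sp2
C9: sp2
C10: sp
4 carbons are sp3.

4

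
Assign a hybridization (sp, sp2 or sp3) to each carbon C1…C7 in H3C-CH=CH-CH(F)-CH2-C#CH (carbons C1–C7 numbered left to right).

C1 sp3, C2 sp2, C3 sp2, C4 sp3, C5 sp3, C6 sp, C7 sp

C1 carries 4 σ bonds, giving a steric number of 4, so it is sp3.
C2: 3 σ bonds, plus one π bond; 3 regions of electron density → sp2.
C3 has 3 σ bonds, plus one π bond: steric number 3 → sp2.
C4 is sp3: 4 σ bonds, 4 electron-density regions.
C5 (4 σ bonds) has steric number 4: sp3.
C6: 2 σ bonds, plus two π bonds; 2 regions of electron density → sp.
C7 — 2 σ bonds, plus two π bonds. Steric number 2, so sp.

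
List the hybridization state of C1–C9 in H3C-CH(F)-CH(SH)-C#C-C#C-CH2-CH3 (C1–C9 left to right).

C1 sp3, C2 sp3, C3 sp3, C4 sp, C5 sp, C6 sp, C7 sp, C8 sp3, C9 sp3

C1 is sp3: 4 σ bonds, 4 electron-density regions.
C2 carries 4 σ bonds, giving a steric number of 4, so it is sp3.
C3 is sp3: 4 σ bonds, 4 electron-density regions.
C4 is sp: 2 σ bonds, plus two π bonds, 2 electron-density regions.
C5: 2 σ bonds, plus two π bonds; 2 regions of electron density → sp.
C6 is sp: 2 σ bonds, plus two π bonds, 2 electron-density regions.
C7: 2 σ bonds, plus two π bonds; 2 regions of electron density → sp.
C8 has 4 σ bonds: steric number 4 → sp3.
C9: 4 σ bonds; 4 regions of electron density → sp3.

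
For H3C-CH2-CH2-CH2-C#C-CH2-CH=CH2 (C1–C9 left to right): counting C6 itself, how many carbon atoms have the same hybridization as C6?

2

C6 is sp (two π bonds).
C1: sp3
C2: sp3
C3: sp3
C4: sp3
C5: sp ✓
C6: sp ✓
C7: sp3
C8: sp2
C9: sp2
2 carbons are sp.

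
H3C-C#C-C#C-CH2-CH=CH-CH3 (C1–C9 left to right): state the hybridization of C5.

sp

C5 (2 σ bonds, plus two π bonds) has steric number 2: sp.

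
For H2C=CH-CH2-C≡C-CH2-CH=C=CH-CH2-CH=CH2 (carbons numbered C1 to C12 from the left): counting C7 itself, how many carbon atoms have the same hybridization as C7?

C7 is sp2 (one π bond).
C1: sp2 ✓
C2: sp2 ✓
C3: sp3
C4: sp
C5: sp
C6: sp3
C7: sp2 ✓
C8: sp
C9: sp2 ✓
C10: sp3
C11: sp2 ✓
C12: sp2 ✓
6 carbons are sp2.

6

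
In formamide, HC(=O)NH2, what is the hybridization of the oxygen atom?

sp^2

The oxygen atom has 1 σ bond and 2 lone pairs, plus one π bond: steric number 3 → sp2.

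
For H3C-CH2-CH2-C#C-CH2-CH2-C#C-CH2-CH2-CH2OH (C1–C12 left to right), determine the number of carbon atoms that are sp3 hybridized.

8

C1: sp3 ✓
C2: sp3 ✓
C3: sp3 ✓
C4: sp
C5: sp
C6: sp3 ✓
C7: sp3 ✓
C8: sp
C9: sp
C10: sp3 ✓
C11: sp3 ✓
C12: sp3 ✓
C1, C2, C3, C6, C7, C10, C11, C12 → 8 sp3 carbons.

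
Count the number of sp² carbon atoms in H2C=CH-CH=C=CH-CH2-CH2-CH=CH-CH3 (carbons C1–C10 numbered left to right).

6

C1: sp2 ✓
C2: sp2 ✓
C3: sp2 ✓
C4: sp
C5: sp2 ✓
C6: sp3
C7: sp3
C8: sp2 ✓
C9: sp2 ✓
C10: sp3
C1, C2, C3, C5, C8, C9 → 6 sp2 carbons.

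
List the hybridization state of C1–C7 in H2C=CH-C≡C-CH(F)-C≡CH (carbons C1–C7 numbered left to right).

C1 is sp2: 3 σ bonds, plus one π bond, 3 electron-density regions.
C2: 3 σ bonds, plus one π bond; 3 regions of electron density → sp2.
C3 carries 2 σ bonds, plus two π bonds, giving a steric number of 2, so it is sp.
C4 is sp: 2 σ bonds, plus two π bonds, 2 electron-density regions.
C5: 4 σ bonds — 4 electron domains, sp3.
C6 has 2 σ bonds, plus two π bonds: steric number 2 → sp.
C7: 2 σ bonds, plus two π bonds — 2 electron domains, sp.

C1 sp2, C2 sp2, C3 sp, C4 sp, C5 sp3, C6 sp, C7 sp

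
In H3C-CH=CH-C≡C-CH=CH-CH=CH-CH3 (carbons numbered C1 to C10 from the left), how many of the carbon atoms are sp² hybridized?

C1: sp3
C2: sp2 ✓
C3: sp2 ✓
C4: sp
C5: sp
C6: sp2 ✓
C7: sp2 ✓
C8: sp2 ✓
C9: sp2 ✓
C10: sp3
C2, C3, C6, C7, C8, C9 → 6 sp2 carbons.

6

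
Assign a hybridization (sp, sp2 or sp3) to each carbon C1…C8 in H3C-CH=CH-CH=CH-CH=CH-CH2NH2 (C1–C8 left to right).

C1 sp3, C2 sp2, C3 sp2, C4 sp2, C5 sp2, C6 sp2, C7 sp2, C8 sp3

C1 — 4 σ bonds. Steric number 4, so sp3.
C2: 3 σ bonds, plus one π bond; 3 regions of electron density → sp2.
C3 — 3 σ bonds, plus one π bond. Steric number 3, so sp2.
C4 carries 3 σ bonds, plus one π bond, giving a steric number of 3, so it is sp2.
C5 carries 3 σ bonds, plus one π bond, giving a steric number of 3, so it is sp2.
C6: 3 σ bonds, plus one π bond; 3 regions of electron density → sp2.
C7 — 3 σ bonds, plus one π bond. Steric number 3, so sp2.
C8 carries 4 σ bonds, giving a steric number of 4, so it is sp3.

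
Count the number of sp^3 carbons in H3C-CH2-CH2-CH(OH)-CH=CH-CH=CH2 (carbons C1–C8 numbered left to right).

C1: sp3 ✓
C2: sp3 ✓
C3: sp3 ✓
C4: sp3 ✓
C5: sp2
C6: sp2
C7: sp2
C8: sp2
C1, C2, C3, C4 → 4 sp3 carbons.

4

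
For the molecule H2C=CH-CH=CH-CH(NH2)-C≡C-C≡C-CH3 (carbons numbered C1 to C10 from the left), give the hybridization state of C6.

sp

C6 — 2 σ bonds, plus two π bonds. Steric number 2, so sp.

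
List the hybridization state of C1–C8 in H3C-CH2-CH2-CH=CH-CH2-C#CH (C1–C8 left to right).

C1 sp3, C2 sp3, C3 sp3, C4 sp2, C5 sp2, C6 sp3, C7 sp, C8 sp

C1: 4 σ bonds — 4 electron domains, sp3.
C2 is sp3: 4 σ bonds, 4 electron-density regions.
C3: 4 σ bonds; 4 regions of electron density → sp3.
C4 is sp2: 3 σ bonds, plus one π bond, 3 electron-density regions.
C5 (3 σ bonds, plus one π bond) has steric number 3: sp2.
C6: 4 σ bonds; 4 regions of electron density → sp3.
C7 (2 σ bonds, plus two π bonds) has steric number 2: sp.
C8 has 2 σ bonds, plus two π bonds: steric number 2 → sp.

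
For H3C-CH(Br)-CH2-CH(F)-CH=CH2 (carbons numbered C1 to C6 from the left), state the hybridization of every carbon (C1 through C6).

C1 sp3, C2 sp3, C3 sp3, C4 sp3, C5 sp2, C6 sp2

C1 carries 4 σ bonds, giving a steric number of 4, so it is sp3.
C2 (4 σ bonds) has steric number 4: sp3.
C3 has 4 σ bonds: steric number 4 → sp3.
C4 carries 4 σ bonds, giving a steric number of 4, so it is sp3.
C5: 3 σ bonds, plus one π bond — 3 electron domains, sp2.
C6 has 3 σ bonds, plus one π bond: steric number 3 → sp2.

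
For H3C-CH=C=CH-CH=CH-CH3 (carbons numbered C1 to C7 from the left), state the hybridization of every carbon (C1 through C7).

C1 sp3, C2 sp2, C3 sp, C4 sp2, C5 sp2, C6 sp2, C7 sp3

C1 (4 σ bonds) has steric number 4: sp3.
C2 carries 3 σ bonds, plus one π bond, giving a steric number of 3, so it is sp2.
C3 carries 2 σ bonds, plus two π bonds, giving a steric number of 2, so it is sp.
C4 — 3 σ bonds, plus one π bond. Steric number 3, so sp2.
C5 carries 3 σ bonds, plus one π bond, giving a steric number of 3, so it is sp2.
C6 (3 σ bonds, plus one π bond) has steric number 3: sp2.
C7 — 4 σ bonds. Steric number 4, so sp3.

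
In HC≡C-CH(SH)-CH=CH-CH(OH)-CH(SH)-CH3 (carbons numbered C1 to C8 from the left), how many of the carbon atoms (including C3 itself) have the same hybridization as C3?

C3 is sp3 (only σ bonds).
C1: sp
C2: sp
C3: sp3 ✓
C4: sp2
C5: sp2
C6: sp3 ✓
C7: sp3 ✓
C8: sp3 ✓
4 carbons are sp3.

4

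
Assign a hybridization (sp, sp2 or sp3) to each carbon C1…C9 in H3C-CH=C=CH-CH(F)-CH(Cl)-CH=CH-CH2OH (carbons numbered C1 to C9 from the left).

C1 sp3, C2 sp2, C3 sp, C4 sp2, C5 sp3, C6 sp3, C7 sp2, C8 sp2, C9 sp3

C1 has 4 σ bonds: steric number 4 → sp3.
C2: 3 σ bonds, plus one π bond — 3 electron domains, sp2.
C3 has 2 σ bonds, plus two π bonds: steric number 2 → sp.
C4 (3 σ bonds, plus one π bond) has steric number 3: sp2.
C5 carries 4 σ bonds, giving a steric number of 4, so it is sp3.
C6 (4 σ bonds) has steric number 4: sp3.
C7 has 3 σ bonds, plus one π bond: steric number 3 → sp2.
C8: 3 σ bonds, plus one π bond; 3 regions of electron density → sp2.
C9: 4 σ bonds; 4 regions of electron density → sp3.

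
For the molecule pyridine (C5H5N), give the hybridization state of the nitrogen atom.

N has two σ bonds and one lone pair in the ring plane (steric number 3 → sp2); its p orbital contributes one electron to the aromatic π system via the C=N double bond.

sp2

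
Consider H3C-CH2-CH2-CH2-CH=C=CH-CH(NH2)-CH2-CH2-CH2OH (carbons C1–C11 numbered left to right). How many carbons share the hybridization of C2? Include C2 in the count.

C2 is sp3 (only σ bonds).
C1: sp3 ✓
C2: sp3 ✓
C3: sp3 ✓
C4: sp3 ✓
C5: sp2
C6: sp
C7: sp2
C8: sp3 ✓
C9: sp3 ✓
C10: sp3 ✓
C11: sp3 ✓
8 carbons are sp3.

8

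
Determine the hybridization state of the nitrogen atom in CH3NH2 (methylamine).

Three σ bonds + one lone pair = steric number 4 → sp3.

sp³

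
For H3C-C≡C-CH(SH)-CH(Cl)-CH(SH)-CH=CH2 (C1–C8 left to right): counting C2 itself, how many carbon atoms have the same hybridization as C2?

2

C2 is sp (two π bonds).
C1: sp3
C2: sp ✓
C3: sp ✓
C4: sp3
C5: sp3
C6: sp3
C7: sp2
C8: sp2
2 carbons are sp.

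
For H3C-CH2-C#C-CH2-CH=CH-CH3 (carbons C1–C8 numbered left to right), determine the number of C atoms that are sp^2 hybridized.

C1: sp3
C2: sp3
C3: sp
C4: sp
C5: sp3
C6: sp2 ✓
C7: sp2 ✓
C8: sp3
C6, C7 → 2 sp2 carbons.

2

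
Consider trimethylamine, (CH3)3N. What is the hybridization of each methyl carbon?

Each methyl carbon (4 σ bonds) has steric number 4: sp3.

sp3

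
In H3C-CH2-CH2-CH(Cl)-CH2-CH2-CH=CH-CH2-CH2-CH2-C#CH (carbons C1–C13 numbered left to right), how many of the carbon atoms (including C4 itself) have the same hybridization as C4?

C4 is sp3 (only σ bonds).
C1: sp3 ✓
C2: sp3 ✓
C3: sp3 ✓
C4: sp3 ✓
C5: sp3 ✓
C6: sp3 ✓
C7: sp2
C8: sp2
C9: sp3 ✓
C10: sp3 ✓
C11: sp3 ✓
C12: sp
C13: sp
9 carbons are sp3.

9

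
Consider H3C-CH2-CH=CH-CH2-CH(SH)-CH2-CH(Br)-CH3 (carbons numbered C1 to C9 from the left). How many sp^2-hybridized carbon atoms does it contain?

2

C1: sp3
C2: sp3
C3: sp2 ✓
C4: sp2 ✓
C5: sp3
C6: sp3
C7: sp3
C8: sp3
C9: sp3
C3, C4 → 2 sp2 carbons.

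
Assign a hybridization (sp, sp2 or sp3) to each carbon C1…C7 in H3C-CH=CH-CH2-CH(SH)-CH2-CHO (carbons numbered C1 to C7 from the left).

C1 — 4 σ bonds. Steric number 4, so sp3.
C2 carries 3 σ bonds, plus one π bond, giving a steric number of 3, so it is sp2.
C3 is sp2: 3 σ bonds, plus one π bond, 3 electron-density regions.
C4 (4 σ bonds) has steric number 4: sp3.
C5 is sp3: 4 σ bonds, 4 electron-density regions.
C6 (4 σ bonds) has steric number 4: sp3.
C7 carries 3 σ bonds, plus one π bond, giving a steric number of 3, so it is sp2.

C1 sp3, C2 sp2, C3 sp2, C4 sp3, C5 sp3, C6 sp3, C7 sp2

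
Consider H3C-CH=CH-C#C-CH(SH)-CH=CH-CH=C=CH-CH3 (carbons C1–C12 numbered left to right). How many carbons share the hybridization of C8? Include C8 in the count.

6

C8 is sp2 (one π bond).
C1: sp3
C2: sp2 ✓
C3: sp2 ✓
C4: sp
C5: sp
C6: sp3
C7: sp2 ✓
C8: sp2 ✓
C9: sp2 ✓
C10: sp
C11: sp2 ✓
C12: sp3
6 carbons are sp2.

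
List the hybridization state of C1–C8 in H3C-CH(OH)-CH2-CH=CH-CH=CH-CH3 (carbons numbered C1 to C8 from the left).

C1 is sp3: 4 σ bonds, 4 electron-density regions.
C2 is sp3: 4 σ bonds, 4 electron-density regions.
C3 — 4 σ bonds. Steric number 4, so sp3.
C4 (3 σ bonds, plus one π bond) has steric number 3: sp2.
C5: 3 σ bonds, plus one π bond; 3 regions of electron density → sp2.
C6 is sp2: 3 σ bonds, plus one π bond, 3 electron-density regions.
C7 (3 σ bonds, plus one π bond) has steric number 3: sp2.
C8 is sp3: 4 σ bonds, 4 electron-density regions.

C1 sp3, C2 sp3, C3 sp3, C4 sp2, C5 sp2, C6 sp2, C7 sp2, C8 sp3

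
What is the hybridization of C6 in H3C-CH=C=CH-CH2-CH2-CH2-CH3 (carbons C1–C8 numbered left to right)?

sp3

C6: 4 σ bonds — 4 electron domains, sp3.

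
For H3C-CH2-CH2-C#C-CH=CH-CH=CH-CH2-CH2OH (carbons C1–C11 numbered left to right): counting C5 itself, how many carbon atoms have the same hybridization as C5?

2

C5 is sp (two π bonds).
C1: sp3
C2: sp3
C3: sp3
C4: sp ✓
C5: sp ✓
C6: sp2
C7: sp2
C8: sp2
C9: sp2
C10: sp3
C11: sp3
2 carbons are sp.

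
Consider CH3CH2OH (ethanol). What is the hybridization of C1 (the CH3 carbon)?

C1 (the CH3 carbon) — 4 σ bonds. Steric number 4, so sp3.

sp^3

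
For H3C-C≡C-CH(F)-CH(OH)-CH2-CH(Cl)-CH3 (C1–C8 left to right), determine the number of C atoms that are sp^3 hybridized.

C1: sp3 ✓
C2: sp
C3: sp
C4: sp3 ✓
C5: sp3 ✓
C6: sp3 ✓
C7: sp3 ✓
C8: sp3 ✓
C1, C4, C5, C6, C7, C8 → 6 sp3 carbons.

6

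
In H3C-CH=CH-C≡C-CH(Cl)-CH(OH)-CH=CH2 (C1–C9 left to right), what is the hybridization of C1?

C1: 4 σ bonds; 4 regions of electron density → sp3.

sp^3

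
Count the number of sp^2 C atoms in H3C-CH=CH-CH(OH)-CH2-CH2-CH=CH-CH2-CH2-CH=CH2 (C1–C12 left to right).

6

C1: sp3
C2: sp2 ✓
C3: sp2 ✓
C4: sp3
C5: sp3
C6: sp3
C7: sp2 ✓
C8: sp2 ✓
C9: sp3
C10: sp3
C11: sp2 ✓
C12: sp2 ✓
C2, C3, C7, C8, C11, C12 → 6 sp2 carbons.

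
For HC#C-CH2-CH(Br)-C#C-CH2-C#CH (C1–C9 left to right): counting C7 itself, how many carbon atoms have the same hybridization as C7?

C7 is sp3 (only σ bonds).
C1: sp
C2: sp
C3: sp3 ✓
C4: sp3 ✓
C5: sp
C6: sp
C7: sp3 ✓
C8: sp
C9: sp
3 carbons are sp3.

3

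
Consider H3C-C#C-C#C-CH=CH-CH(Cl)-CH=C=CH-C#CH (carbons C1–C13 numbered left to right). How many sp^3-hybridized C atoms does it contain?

2

C1: sp3 ✓
C2: sp
C3: sp
C4: sp
C5: sp
C6: sp2
C7: sp2
C8: sp3 ✓
C9: sp2
C10: sp
C11: sp2
C12: sp
C13: sp
C1, C8 → 2 sp3 carbons.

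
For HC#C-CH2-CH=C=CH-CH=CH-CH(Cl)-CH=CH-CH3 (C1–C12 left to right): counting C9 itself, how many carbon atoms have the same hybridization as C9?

3

C9 is sp3 (only σ bonds).
C1: sp
C2: sp
C3: sp3 ✓
C4: sp2
C5: sp
C6: sp2
C7: sp2
C8: sp2
C9: sp3 ✓
C10: sp2
C11: sp2
C12: sp3 ✓
3 carbons are sp3.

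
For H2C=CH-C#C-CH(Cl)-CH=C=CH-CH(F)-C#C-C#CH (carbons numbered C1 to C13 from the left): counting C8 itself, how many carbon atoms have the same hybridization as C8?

C8 is sp2 (one π bond).
C1: sp2 ✓
C2: sp2 ✓
C3: sp
C4: sp
C5: sp3
C6: sp2 ✓
C7: sp
C8: sp2 ✓
C9: sp3
C10: sp
C11: sp
C12: sp
C13: sp
4 carbons are sp2.

4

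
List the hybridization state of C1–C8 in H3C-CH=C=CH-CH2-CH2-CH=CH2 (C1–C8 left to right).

C1 sp3, C2 sp2, C3 sp, C4 sp2, C5 sp3, C6 sp3, C7 sp2, C8 sp2

C1 carries 4 σ bonds, giving a steric number of 4, so it is sp3.
C2 is sp2: 3 σ bonds, plus one π bond, 3 electron-density regions.
C3: 2 σ bonds, plus two π bonds — 2 electron domains, sp.
C4 is sp2: 3 σ bonds, plus one π bond, 3 electron-density regions.
C5 carries 4 σ bonds, giving a steric number of 4, so it is sp3.
C6 (4 σ bonds) has steric number 4: sp3.
C7 has 3 σ bonds, plus one π bond: steric number 3 → sp2.
C8 carries 3 σ bonds, plus one π bond, giving a steric number of 3, so it is sp2.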